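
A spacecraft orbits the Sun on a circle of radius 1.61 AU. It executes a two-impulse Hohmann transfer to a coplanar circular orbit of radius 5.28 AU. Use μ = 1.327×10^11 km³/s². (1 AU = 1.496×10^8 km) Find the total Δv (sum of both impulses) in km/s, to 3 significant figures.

Δv = 9.69 km/s

In km: r₁ = 1.61 × 1.496×10^8 = 2.40856×10^8 km; r₂ = 5.28 × 1.496×10^8 = 7.89888×10^8 km.
The Hohmann ellipse has a_t = (r₁ + r₂)/2 = 5.15372×10^8 km.
At r₁ the circular-orbit speed is v₁ = √(μ/r₁) = 23.4724 km/s.
On the transfer ellipse at r₁, v² = μ(2/r − 1/a) gives v_p = √[μ(2/r₁ − 1/a_t)] = 29.0589 km/s.
First burn Δv₁ = |v_p − v₁| = 5.5865 km/s.
Circular speed at r₂: v₂ = √(μ/r₂) = 12.96142 km/s.
Transfer-orbit speed at r₂: v_a = √[μ(2/r₂ − 1/a_t)] = 8.860761 km/s.
Second burn Δv₂ = |v₂ − v_a| = 4.1007 km/s.
Total Δv = Δv₁ + Δv₂ = 9.687 km/s.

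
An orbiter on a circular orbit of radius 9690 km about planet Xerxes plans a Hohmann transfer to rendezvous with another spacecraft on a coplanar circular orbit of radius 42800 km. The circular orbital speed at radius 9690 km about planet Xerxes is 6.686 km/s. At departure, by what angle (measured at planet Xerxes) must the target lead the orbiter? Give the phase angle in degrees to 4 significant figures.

φ = 93.57°

From the circular-orbit relation v² = μ/r at r = 9690 km: μ = v²r = (6.686)² × 9690 = 4.33168×10^5 km³/s².
Transfer-ellipse semi-major axis a_t = (r₁ + r₂)/2 = (9690 + 42800)/2 = 26245 km.
Transfer time t = π√(a_t³/μ) = 20295 s.
Target angular speed ω₂ = √(μ/r₂³) = 7.4330×10^-5 rad/s.
Angle swept by the target during transfer: ω₂·t = 1.5085 rad = 86.43°.
The orbiter traverses 180° on the transfer ellipse, so the target must lead by 180° − 86.43° = 93.57°.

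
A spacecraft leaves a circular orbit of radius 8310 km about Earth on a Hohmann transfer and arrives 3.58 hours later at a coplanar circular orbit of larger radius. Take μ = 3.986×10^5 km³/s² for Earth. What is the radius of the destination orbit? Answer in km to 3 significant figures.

Transfer time t = 3.58 hours = 12888 s, and t = π√(a_t³/μ).
So a_t = (μ t²/π²)^(1/3) = (3.986×10^5 × (12888)² / π²)^(1/3) = 18860 km.
Since a_t = (r₁ + r₂)/2, r₂ = 2a_t − r₁ = 2×18860 − 8310 = 29410 km.

r₂ = 29400 km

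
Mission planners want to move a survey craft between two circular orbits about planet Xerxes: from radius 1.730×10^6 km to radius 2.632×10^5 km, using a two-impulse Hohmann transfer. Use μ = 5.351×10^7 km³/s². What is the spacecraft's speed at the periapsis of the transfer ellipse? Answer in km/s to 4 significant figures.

v = 18.79 km/s

Transfer-ellipse semi-major axis a_t = (r₁ + r₂)/2 = (1.730×10^6 + 2.632×10^5)/2 = 9.966×10^5 km.
At periapsis, r = 2.632×10^5 km.
Applying v² = μ(2/r − 1/a_t): v = 18.79 km/s.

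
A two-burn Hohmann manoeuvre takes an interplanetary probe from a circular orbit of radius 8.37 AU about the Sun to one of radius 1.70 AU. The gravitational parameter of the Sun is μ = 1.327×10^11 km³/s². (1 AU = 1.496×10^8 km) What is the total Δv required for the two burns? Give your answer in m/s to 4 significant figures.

Δv = 10920 m/s

In km: r₁ = 8.37 × 1.496×10^8 = 1.252152×10^9 km; r₂ = 1.70 × 1.496×10^8 = 2.5432×10^8 km.
Semi-major axis of the transfer orbit: a_t = (1.252152×10^9 + 2.5432×10^8)/2 = 7.53236×10^8 km.
Circular speed at r₁: v₁ = √(μ/r₁) = √(1.327×10^11/1.252152×10^9) = 10.295 km/s.
On the transfer ellipse at r₁, v² = μ(2/r − 1/a) gives v_a = √[μ(2/r₁ − 1/a_t)] = 5.9818 km/s.
First burn Δv₁ = |v_a − v₁| = 4.313 km/s.
At r₂, v₂ = √(μ/r₂) = 22.843 km/s.
Transfer-orbit speed at r₂: v_p = √[μ(2/r₂ − 1/a_t)] = 29.452 km/s.
Second burn Δv₂ = |v₂ − v_p| = 6.609 km/s.
Δv = Δv₁ + Δv₂ = 4.313 + 6.609 = 10.92 km/s.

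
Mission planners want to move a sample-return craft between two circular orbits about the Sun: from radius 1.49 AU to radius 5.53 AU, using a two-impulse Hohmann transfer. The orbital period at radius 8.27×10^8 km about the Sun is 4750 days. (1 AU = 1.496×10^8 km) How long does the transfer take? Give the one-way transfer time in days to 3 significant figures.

t = 1200 days

From Kepler's third law T² = 4π²r³/μ at r = 8.27×10^8 km, T = 4750 days = 4750 × 86400 s = 4.104×10^8 s: μ = 4π²r³/T² = 1.32575×10^11 km³/s².
In km: r₁ = 1.49 × 1.496×10^8 = 2.22904×10^8 km; r₂ = 5.53 × 1.496×10^8 = 8.27288×10^8 km.
Transfer-ellipse semi-major axis a_t = (r₁ + r₂)/2 = (2.22904×10^8 + 8.27288×10^8)/2 = 5.25096×10^8 km.
Half the transfer-orbit period gives t = π√(a_t³/μ) = 1.038×10^8 s.
Converting: 1.038×10^8 s ÷ 86400 s/day = 1200 days.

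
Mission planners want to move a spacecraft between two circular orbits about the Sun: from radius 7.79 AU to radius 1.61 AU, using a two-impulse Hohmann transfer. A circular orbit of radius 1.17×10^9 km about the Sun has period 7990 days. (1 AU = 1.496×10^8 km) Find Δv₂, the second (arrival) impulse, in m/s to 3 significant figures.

Δv₂ = 6750 m/s

From Kepler's third law T² = 4π²r³/μ at r = 1.17×10^9 km, T = 7990 days = 7990 × 86400 s = 6.90336×10^8 s: μ = 4π²r³/T² = 1.32677×10^11 km³/s².
In km: r₁ = 7.79 × 1.496×10^8 = 1.165384×10^9 km; r₂ = 1.61 × 1.496×10^8 = 2.40856×10^8 km.
Semi-major axis of the transfer orbit: a_t = (1.165384×10^9 + 2.40856×10^8)/2 = 7.0312×10^8 km.
On the circular orbit at r = 2.40856×10^8 km, v_c = √(μ/r) = 23.470 km/s.
Transfer-orbit speed at the same r (vis-viva, a = a_t): v_t = √[μ(2/r − 1/a_t)] = 30.216 km/s.
Δv₂ = |v_t − v_c| = |30.216 − 23.470| = 6.746 km/s.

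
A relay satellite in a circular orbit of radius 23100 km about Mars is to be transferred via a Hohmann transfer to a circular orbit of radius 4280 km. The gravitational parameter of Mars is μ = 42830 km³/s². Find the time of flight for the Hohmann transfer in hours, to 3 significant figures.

t = 6.75 hours

Transfer-ellipse semi-major axis a_t = (r₁ + r₂)/2 = (23100 + 4280)/2 = 13690 km.
Transfer time t = π√(a_t³/μ) = π√((13690)³ / 42830) = 24315 s.
Converting: 24315 s ÷ 3600 s/hour = 6.75 hours.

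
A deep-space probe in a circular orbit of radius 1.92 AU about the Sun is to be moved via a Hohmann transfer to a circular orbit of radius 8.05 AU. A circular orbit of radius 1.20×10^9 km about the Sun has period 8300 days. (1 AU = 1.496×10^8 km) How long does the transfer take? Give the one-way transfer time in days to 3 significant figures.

t = 2030 days

From Kepler's third law T² = 4π²r³/μ at r = 1.20×10^9 km, T = 8300 days = 8300 × 86400 s = 7.1712×10^8 s: μ = 4π²r³/T² = 1.32654×10^11 km³/s².
In km: r₁ = 1.92 × 1.496×10^8 = 2.87232×10^8 km; r₂ = 8.05 × 1.496×10^8 = 1.20428×10^9 km.
The Hohmann ellipse has a_t = (r₁ + r₂)/2 = 7.45756×10^8 km.
Transfer time t = π√(a_t³/μ) = π√((7.45756×10^8)³ / 1.32654×10^11) = 1.757×10^8 s.
Converting: 1.757×10^8 s ÷ 86400 s/day = 2030 days.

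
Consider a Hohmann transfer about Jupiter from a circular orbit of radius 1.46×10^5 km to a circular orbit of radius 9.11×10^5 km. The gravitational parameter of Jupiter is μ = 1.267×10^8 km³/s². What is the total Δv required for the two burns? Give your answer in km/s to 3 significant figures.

Δv = 14.8 km/s

Transfer-ellipse semi-major axis a_t = (r₁ + r₂)/2 = (1.460×10^5 + 9.110×10^5)/2 = 5.285×10^5 km.
At r₁ the circular-orbit speed is v₁ = √(μ/r₁) = 29.459 km/s.
On the transfer ellipse at r₁, vis-viva equation gives v_p = √[μ(2/r₁ − 1/a_t)] = 38.677 km/s.
First burn Δv₁ = |v_p − v₁| = 9.218 km/s.
Circular speed at r₂: v₂ = √(μ/r₂) = 11.793 km/s.
Transfer-orbit speed at r₂: v_a = √[μ(2/r₂ − 1/a_t)] = 6.1984 km/s.
Second burn Δv₂ = |v₂ − v_a| = 5.595 km/s.
Total Δv = Δv₁ + Δv₂ = 14.81 km/s.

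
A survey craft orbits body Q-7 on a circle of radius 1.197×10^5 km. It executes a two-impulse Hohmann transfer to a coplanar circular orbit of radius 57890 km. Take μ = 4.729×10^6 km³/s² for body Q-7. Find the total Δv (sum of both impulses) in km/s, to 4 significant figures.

Δv = 2.666 km/s

Semi-major axis of the transfer orbit: a_t = (1.197×10^5 + 57890)/2 = 88795 km.
At r₁ the circular-orbit speed is v₁ = √(μ/r₁) = 6.285 km/s.
On the transfer ellipse at r₁, vis-viva equation gives v_a = √[μ(2/r₁ − 1/a_t)] = 5.075 km/s.
First burn Δv₁ = |v_a − v₁| = 1.210 km/s.
At r₂, v₂ = √(μ/r₂) = 9.0382 km/s.
Transfer-orbit speed at r₂: v_p = √[μ(2/r₂ − 1/a_t)] = 10.494 km/s.
Second burn Δv₂ = |v₂ − v_p| = 1.456 km/s.
Total Δv = Δv₁ + Δv₂ = 2.666 km/s.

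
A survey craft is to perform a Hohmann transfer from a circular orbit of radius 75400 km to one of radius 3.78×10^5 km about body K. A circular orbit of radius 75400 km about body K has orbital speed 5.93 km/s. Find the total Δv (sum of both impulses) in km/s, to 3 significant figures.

Δv = 2.85 km/s

From the circular-orbit relation v² = μ/r at r = 75400 km: μ = v²r = (5.93)² × 75400 = 2.65143×10^6 km³/s².
The Hohmann ellipse has a_t = (r₁ + r₂)/2 = 2.267×10^5 km.
At r₁ the circular-orbit speed is v₁ = √(μ/r₁) = 5.930 km/s.
Transfer-orbit speed at r₁ (vis-viva equation): v_p = √[μ(2/r₁ − 1/a_t)] = 7.657 km/s.
First burn Δv₁ = |v_p − v₁| = 1.727 km/s.
At r₂, v₂ = √(μ/r₂) = 2.648 km/s.
Transfer-orbit speed at r₂: v_a = √[μ(2/r₂ − 1/a_t)] = 1.527 km/s.
Second burn Δv₂ = |v₂ − v_a| = 1.121 km/s.
Total Δv = Δv₁ + Δv₂ = 2.848 km/s.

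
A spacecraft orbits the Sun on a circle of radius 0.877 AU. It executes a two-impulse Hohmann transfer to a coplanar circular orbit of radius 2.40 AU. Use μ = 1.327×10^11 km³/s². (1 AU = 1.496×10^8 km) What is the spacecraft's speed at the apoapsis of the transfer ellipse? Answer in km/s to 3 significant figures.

v = 14.1 km/s

In km: r₁ = 0.877 × 1.496×10^8 = 1.311992×10^8 km; r₂ = 2.40 × 1.496×10^8 = 3.5904×10^8 km.
Transfer-ellipse semi-major axis a_t = (r₁ + r₂)/2 = (1.311992×10^8 + 3.5904×10^8)/2 = 2.451196×10^8 km.
At apoapsis, r = 3.5904×10^8 km.
Applying v² = μ(2/r − 1/a_t): v = 14.07 km/s.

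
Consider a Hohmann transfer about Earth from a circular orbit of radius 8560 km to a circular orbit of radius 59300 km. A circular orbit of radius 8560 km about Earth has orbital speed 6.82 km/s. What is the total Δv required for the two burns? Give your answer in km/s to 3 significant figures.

From the circular-orbit relation v² = μ/r at r = 8560 km: μ = v²r = (6.82)² × 8560 = 3.98146×10^5 km³/s².
The Hohmann ellipse has a_t = (r₁ + r₂)/2 = 33930 km.
At r₁ the circular-orbit speed is v₁ = √(μ/r₁) = 6.820 km/s.
Transfer-orbit speed at r₁ (vis-viva equation): v_p = √[μ(2/r₁ − 1/a_t)] = 9.016 km/s.
First burn Δv₁ = |v_p − v₁| = 2.196 km/s.
At r₂, v₂ = √(μ/r₂) = 2.591 km/s.
Transfer-orbit speed at r₂: v_a = √[μ(2/r₂ − 1/a_t)] = 1.301 km/s.
Second burn Δv₂ = |v₂ − v_a| = 1.290 km/s.
Total Δv = Δv₁ + Δv₂ = 3.486 km/s.

Δv = 3.49 km/s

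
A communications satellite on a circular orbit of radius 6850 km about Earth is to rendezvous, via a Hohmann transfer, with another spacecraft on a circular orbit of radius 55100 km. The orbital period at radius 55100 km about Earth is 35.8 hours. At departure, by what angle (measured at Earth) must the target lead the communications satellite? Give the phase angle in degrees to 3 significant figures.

φ = 104°

From Kepler's third law T² = 4π²r³/μ at r = 55100 km, T = 35.8 hours = 35.8 × 3600 s = 1.2888×10^5 s: μ = 4π²r³/T² = 3.97597×10^5 km³/s².
The Hohmann ellipse has a_t = (r₁ + r₂)/2 = 30975 km.
Transfer time t = π√(a_t³/μ) = 27161 s.
Target angular speed ω₂ = √(μ/r₂³) = 4.8752×10^-5 rad/s.
Angle swept by the target during transfer: ω₂·t = 1.3242 rad = 75.87°.
Arrival is 180° from departure on the ellipse, so φ = 180° − 75.87° = 104°.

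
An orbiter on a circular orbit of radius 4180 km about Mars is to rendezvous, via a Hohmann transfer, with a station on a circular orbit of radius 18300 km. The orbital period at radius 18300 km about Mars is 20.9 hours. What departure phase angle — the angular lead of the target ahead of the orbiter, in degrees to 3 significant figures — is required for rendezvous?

φ = 93.4°

From Kepler's third law T² = 4π²r³/μ at r = 18300 km, T = 20.9 hours = 20.9 × 3600 s = 75240 s: μ = 4π²r³/T² = 42738.1 km³/s².
The Hohmann ellipse has a_t = (r₁ + r₂)/2 = 11240 km.
The half-period of the transfer ellipse is t = π√(a_t³/μ) = 18108.88 s.
Target angular speed ω₂ = √(μ/r₂³) = 8.350858×10^-5 rad/s.
Angle swept by the target during transfer: ω₂·t = 1.512247 rad = 86.645°.
Arrival is 180° from departure on the ellipse, so φ = 180° − 86.645° = 93.4°.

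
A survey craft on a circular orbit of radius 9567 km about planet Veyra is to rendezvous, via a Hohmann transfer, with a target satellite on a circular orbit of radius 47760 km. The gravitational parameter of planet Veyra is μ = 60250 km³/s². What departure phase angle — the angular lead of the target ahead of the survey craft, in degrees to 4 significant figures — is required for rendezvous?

φ = 96.31°

The Hohmann ellipse has a_t = (r₁ + r₂)/2 = 28663.5 km.
The half-period of the transfer ellipse is t = π√(a_t³/μ) = 62111 s.
The target's mean motion on its circular orbit is ω₂ = √(μ/r₂³) = 2.3517×10^-5 rad/s.
Angle swept by the target during transfer: ω₂·t = 1.4607 rad = 83.69°.
The survey craft traverses 180° on the transfer ellipse, so the target must lead by 180° − 83.69° = 96.31°.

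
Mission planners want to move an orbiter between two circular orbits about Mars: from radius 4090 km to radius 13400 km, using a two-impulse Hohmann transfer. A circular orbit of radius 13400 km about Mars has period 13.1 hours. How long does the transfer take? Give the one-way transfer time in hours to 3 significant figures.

t = 3.45 hours

From Kepler's third law T² = 4π²r³/μ at r = 13400 km, T = 13.1 hours = 13.1 × 3600 s = 47160 s: μ = 4π²r³/T² = 42709.7 km³/s².
Semi-major axis of the transfer orbit: a_t = (4090 + 13400)/2 = 8745 km.
By Kepler's third law the transfer-orbit period is T = 2π√(a_t³/μ), so t = T/2 = 12430 s.
Converting: 12430 s ÷ 3600 s/hour = 3.45 hours.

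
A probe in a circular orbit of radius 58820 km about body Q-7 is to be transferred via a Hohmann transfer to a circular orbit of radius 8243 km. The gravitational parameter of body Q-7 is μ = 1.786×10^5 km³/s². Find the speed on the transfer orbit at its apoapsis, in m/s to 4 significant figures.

v = 864.0 m/s

The Hohmann ellipse has a_t = (r₁ + r₂)/2 = 33531.5 km.
At apoapsis, r = 58820 km.
Applying v² = μ(2/r − 1/a_t): v = 0.8640 km/s.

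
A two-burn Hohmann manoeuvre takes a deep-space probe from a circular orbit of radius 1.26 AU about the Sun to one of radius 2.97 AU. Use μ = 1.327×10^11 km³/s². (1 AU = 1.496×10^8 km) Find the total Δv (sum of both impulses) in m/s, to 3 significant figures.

Δv = 8850 m/s

In km: r₁ = 1.26 × 1.496×10^8 = 1.88496×10^8 km; r₂ = 2.97 × 1.496×10^8 = 4.44312×10^8 km.
Transfer-ellipse semi-major axis a_t = (r₁ + r₂)/2 = (1.88496×10^8 + 4.44312×10^8)/2 = 3.16404×10^8 km.
At r₁ the circular-orbit speed is v₁ = √(μ/r₁) = 26.533 km/s.
On the transfer ellipse at r₁, vis-viva gives v_p = √[μ(2/r₁ − 1/a_t)] = 31.442 km/s.
First burn Δv₁ = |v_p − v₁| = 4.909 km/s.
At r₂, v₂ = √(μ/r₂) = 17.282 km/s.
Transfer-orbit speed at r₂: v_a = √[μ(2/r₂ − 1/a_t)] = 13.339 km/s.
Second burn Δv₂ = |v₂ − v_a| = 3.943 km/s.
Total Δv = Δv₁ + Δv₂ = 8.852 km/s.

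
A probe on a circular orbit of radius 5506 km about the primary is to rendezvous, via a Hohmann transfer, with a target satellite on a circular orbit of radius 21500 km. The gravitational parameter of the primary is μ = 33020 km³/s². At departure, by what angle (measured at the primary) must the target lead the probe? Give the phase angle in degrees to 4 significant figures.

φ = 90.41°

The Hohmann ellipse has a_t = (r₁ + r₂)/2 = 13503 km.
The half-period of the transfer ellipse is t = π√(a_t³/μ) = 27127 s.
The target's mean motion on its circular orbit is ω₂ = √(μ/r₂³) = 5.7641×10^-5 rad/s.
Angle swept by the target during transfer: ω₂·t = 1.5636 rad = 89.59°.
Arrival is 180° from departure on the ellipse, so φ = 180° − 89.59° = 90.41°.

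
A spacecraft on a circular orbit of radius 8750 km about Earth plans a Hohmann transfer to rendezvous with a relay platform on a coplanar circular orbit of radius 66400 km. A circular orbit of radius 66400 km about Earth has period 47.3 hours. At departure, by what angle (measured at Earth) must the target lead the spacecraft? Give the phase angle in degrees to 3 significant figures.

From Kepler's third law T² = 4π²r³/μ at r = 66400 km, T = 47.3 hours = 47.3 × 3600 s = 1.7028×10^5 s: μ = 4π²r³/T² = 3.98599×10^5 km³/s².
Transfer-ellipse semi-major axis a_t = (r₁ + r₂)/2 = (8750 + 66400)/2 = 37575 km.
Transfer time t = π√(a_t³/μ) = 36243.5 s.
Target angular speed ω₂ = √(μ/r₂³) = 3.68991×10^-5 rad/s.
Angle swept by the target during transfer: ω₂·t = 1.33735 rad = 76.62°.
The spacecraft traverses 180° on the transfer ellipse, so the target must lead by 180° − 76.62° = 103°.

φ = 103°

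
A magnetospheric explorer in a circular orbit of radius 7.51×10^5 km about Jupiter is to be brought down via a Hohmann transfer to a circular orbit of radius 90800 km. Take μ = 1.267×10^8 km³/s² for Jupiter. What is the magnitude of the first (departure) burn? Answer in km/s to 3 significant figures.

Δv₁ = 6.96 km/s

Transfer-ellipse semi-major axis a_t = (r₁ + r₂)/2 = (7.510×10^5 + 90800)/2 = 4.209×10^5 km.
Circular speed at r = 7.510×10^5 km: v_c = √(μ/r) = 12.989 km/s.
Vis-viva on the transfer ellipse at r = 7.510×10^5 km gives v_t = √[μ(2/r − 1/a_t)] = 6.0328 km/s.
Δv₁ = |v_t − v_c| = |6.0328 − 12.989| = 6.956 km/s.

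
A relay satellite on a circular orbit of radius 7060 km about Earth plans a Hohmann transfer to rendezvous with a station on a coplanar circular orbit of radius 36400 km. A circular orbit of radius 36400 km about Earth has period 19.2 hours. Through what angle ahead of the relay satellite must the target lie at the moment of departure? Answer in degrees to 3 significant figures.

φ = 97.0°

From Kepler's third law T² = 4π²r³/μ at r = 36400 km, T = 19.2 hours = 19.2 × 3600 s = 69120 s: μ = 4π²r³/T² = 3.98526×10^5 km³/s².
Transfer-ellipse semi-major axis a_t = (r₁ + r₂)/2 = (7060 + 36400)/2 = 21730 km.
The half-period of the transfer ellipse is t = π√(a_t³/μ) = 15941 s.
The target's mean motion on its circular orbit is ω₂ = √(μ/r₂³) = 9.0903×10^-5 rad/s.
Angle swept by the target during transfer: ω₂·t = 1.4491 rad = 83.03°.
Arrival is 180° from departure on the ellipse, so φ = 180° − 83.03° = 97.0°.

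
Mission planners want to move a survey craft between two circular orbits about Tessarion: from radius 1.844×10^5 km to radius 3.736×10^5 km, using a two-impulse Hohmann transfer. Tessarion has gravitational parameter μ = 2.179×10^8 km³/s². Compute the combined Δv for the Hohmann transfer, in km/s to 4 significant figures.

Δv = 9.920 km/s

The Hohmann ellipse has a_t = (r₁ + r₂)/2 = 2.790×10^5 km.
At r₁ the circular-orbit speed is v₁ = √(μ/r₁) = 34.3754 km/s.
On the transfer ellipse at r₁, vis-viva gives v_p = √[μ(2/r₁ − 1/a_t)] = 39.7786 km/s.
First burn Δv₁ = |v_p − v₁| = 5.403 km/s.
Circular speed at r₂: v₂ = √(μ/r₂) = 24.1504 km/s.
Transfer-orbit speed at r₂: v_a = √[μ(2/r₂ − 1/a_t)] = 19.6338 km/s.
Second burn Δv₂ = |v₂ − v_a| = 4.517 km/s.
Total Δv = Δv₁ + Δv₂ = 9.920 km/s.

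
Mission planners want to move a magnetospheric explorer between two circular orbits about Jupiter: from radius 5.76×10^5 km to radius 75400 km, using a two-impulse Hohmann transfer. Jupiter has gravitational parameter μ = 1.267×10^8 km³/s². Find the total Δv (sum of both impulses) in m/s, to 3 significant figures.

Transfer-ellipse semi-major axis a_t = (r₁ + r₂)/2 = (5.760×10^5 + 75400)/2 = 3.257×10^5 km.
At r₁ the circular-orbit speed is v₁ = √(μ/r₁) = 14.8312 km/s.
Transfer-orbit speed at r₁ (vis-viva equation): v_a = √[μ(2/r₁ − 1/a_t)] = 7.13598 km/s.
First burn Δv₁ = |v_a − v₁| = 7.6952 km/s.
Circular speed at r₂: v₂ = √(μ/r₂) = 40.9923 km/s.
Transfer-orbit speed at r₂: v_p = √[μ(2/r₂ − 1/a_t)] = 54.5136 km/s.
Second burn Δv₂ = |v₂ − v_p| = 13.521 km/s.
Total Δv = Δv₁ + Δv₂ = 21.22 km/s.

Δv = 21200 m/s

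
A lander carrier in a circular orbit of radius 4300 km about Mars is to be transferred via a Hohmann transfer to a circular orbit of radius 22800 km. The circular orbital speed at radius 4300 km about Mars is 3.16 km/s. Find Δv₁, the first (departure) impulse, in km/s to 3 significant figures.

Δv₁ = 0.939 km/s

From the circular-orbit relation v² = μ/r at r = 4300 km: μ = v²r = (3.16)² × 4300 = 42938.1 km³/s².
The Hohmann ellipse has a_t = (r₁ + r₂)/2 = 13550 km.
On the circular orbit at r = 4300 km, v_c = √(μ/r) = 3.1600 km/s.
Vis-viva on the transfer ellipse at r = 4300 km gives v_t = √[μ(2/r − 1/a_t)] = 4.0991 km/s.
Δv₁ = |v_t − v_c| = |4.0991 − 3.1600| = 0.9391 km/s.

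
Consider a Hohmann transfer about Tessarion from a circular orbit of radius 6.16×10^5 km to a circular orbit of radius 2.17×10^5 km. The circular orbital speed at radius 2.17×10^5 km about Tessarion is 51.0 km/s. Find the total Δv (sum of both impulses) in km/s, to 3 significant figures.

From the circular-orbit relation v² = μ/r at r = 2.17×10^5 km: μ = v²r = (51.0)² × 2.17×10^5 = 5.64417×10^8 km³/s².
Transfer-ellipse semi-major axis a_t = (r₁ + r₂)/2 = (6.160×10^5 + 2.170×10^5)/2 = 4.165×10^5 km.
At r₁ the circular-orbit speed is v₁ = √(μ/r₁) = 30.270 km/s.
Transfer-orbit speed at r₁ (v² = μ(2/r − 1/a)): v_a = √[μ(2/r₁ − 1/a_t)] = 21.849 km/s.
First burn Δv₁ = |v_a − v₁| = 8.421 km/s.
At r₂, v₂ = √(μ/r₂) = 51.00 km/s.
Transfer-orbit speed at r₂: v_p = √[μ(2/r₂ − 1/a_t)] = 62.02 km/s.
Second burn Δv₂ = |v₂ − v_p| = 11.02 km/s.
Total Δv = Δv₁ + Δv₂ = 19.44 km/s.

Δv = 19.4 km/s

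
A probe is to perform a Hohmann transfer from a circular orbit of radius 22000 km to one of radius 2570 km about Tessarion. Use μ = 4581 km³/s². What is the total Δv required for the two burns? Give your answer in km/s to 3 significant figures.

Semi-major axis of the transfer orbit: a_t = (22000 + 2570)/2 = 12285 km.
At r₁ the circular-orbit speed is v₁ = √(μ/r₁) = 0.4563 km/s.
On the transfer ellipse at r₁, vis-viva equation gives v_a = √[μ(2/r₁ − 1/a_t)] = 0.2087 km/s.
First burn Δv₁ = |v_a − v₁| = 0.2476 km/s.
Circular speed at r₂: v₂ = √(μ/r₂) = 1.3351 km/s.
Transfer-orbit speed at r₂: v_p = √[μ(2/r₂ − 1/a_t)] = 1.7866 km/s.
Second burn Δv₂ = |v₂ − v_p| = 0.4515 km/s.
Δv = Δv₁ + Δv₂ = 0.2476 + 0.4515 = 0.6991 km/s.

Δv = 0.699 km/s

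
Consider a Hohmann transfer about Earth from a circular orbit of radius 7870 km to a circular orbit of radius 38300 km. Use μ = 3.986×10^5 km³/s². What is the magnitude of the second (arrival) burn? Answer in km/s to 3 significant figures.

Semi-major axis of the transfer orbit: a_t = (7870 + 38300)/2 = 23085 km.
Circular speed at r = 38300 km: v_c = √(μ/r) = 3.226 km/s.
Transfer-orbit speed at the same r (vis-viva, a = a_t): v_t = √[μ(2/r − 1/a_t)] = 1.884 km/s.
Δv₂ = |v_t − v_c| = |1.884 − 3.226| = 1.342 km/s.

Δv₂ = 1.34 km/s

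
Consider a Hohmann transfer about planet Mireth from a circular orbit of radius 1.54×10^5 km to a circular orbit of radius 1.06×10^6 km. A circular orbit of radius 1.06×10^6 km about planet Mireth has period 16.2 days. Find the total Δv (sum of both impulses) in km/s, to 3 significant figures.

Δv = 6.37 km/s

From Kepler's third law T² = 4π²r³/μ at r = 1.06×10^6 km, T = 16.2 days = 16.2 × 86400 s = 1.39968×10^6 s: μ = 4π²r³/T² = 2.40005×10^7 km³/s².
Transfer-ellipse semi-major axis a_t = (r₁ + r₂)/2 = (1.540×10^5 + 1.060×10^6)/2 = 6.070×10^5 km.
At r₁ the circular-orbit speed is v₁ = √(μ/r₁) = 12.484 km/s.
On the transfer ellipse at r₁, v² = μ(2/r − 1/a) gives v_p = √[μ(2/r₁ − 1/a_t)] = 16.497 km/s.
First burn Δv₁ = |v_p − v₁| = 4.013 km/s.
At r₂, v₂ = √(μ/r₂) = 4.7584 km/s.
Transfer-orbit speed at r₂: v_a = √[μ(2/r₂ − 1/a_t)] = 2.3968 km/s.
Second burn Δv₂ = |v₂ − v_a| = 2.362 km/s.
Δv = Δv₁ + Δv₂ = 4.013 + 2.362 = 6.375 km/s.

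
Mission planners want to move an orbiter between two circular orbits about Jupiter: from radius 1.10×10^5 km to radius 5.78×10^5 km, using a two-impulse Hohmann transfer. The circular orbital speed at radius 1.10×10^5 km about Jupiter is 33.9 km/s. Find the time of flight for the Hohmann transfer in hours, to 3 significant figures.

From the circular-orbit relation v² = μ/r at r = 1.10×10^5 km: μ = v²r = (33.9)² × 1.10×10^5 = 1.26413×10^8 km³/s².
Semi-major axis of the transfer orbit: a_t = (1.100×10^5 + 5.780×10^5)/2 = 3.440×10^5 km.
Half the transfer-orbit period gives t = π√(a_t³/μ) = 56380 s.
Converting: 56380 s ÷ 3600 s/hour = 15.7 hours.

t = 15.7 hours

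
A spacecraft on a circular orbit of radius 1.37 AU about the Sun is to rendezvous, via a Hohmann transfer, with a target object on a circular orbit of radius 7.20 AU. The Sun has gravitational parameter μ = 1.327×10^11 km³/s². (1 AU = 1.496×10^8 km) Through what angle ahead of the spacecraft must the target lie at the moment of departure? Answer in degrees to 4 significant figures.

φ = 97.36°

In km: r₁ = 1.37 × 1.496×10^8 = 2.04952×10^8 km; r₂ = 7.20 × 1.496×10^8 = 1.07712×10^9 km.
The Hohmann ellipse has a_t = (r₁ + r₂)/2 = 6.41036×10^8 km.
The half-period of the transfer ellipse is t = π√(a_t³/μ) = 1.3997×10^8 s.
The target's mean motion on its circular orbit is ω₂ = √(μ/r₂³) = 1.0305×10^-8 rad/s.
Angle swept by the target during transfer: ω₂·t = 1.4424 rad = 82.64°.
The spacecraft traverses 180° on the transfer ellipse, so the target must lead by 180° − 82.64° = 97.36°.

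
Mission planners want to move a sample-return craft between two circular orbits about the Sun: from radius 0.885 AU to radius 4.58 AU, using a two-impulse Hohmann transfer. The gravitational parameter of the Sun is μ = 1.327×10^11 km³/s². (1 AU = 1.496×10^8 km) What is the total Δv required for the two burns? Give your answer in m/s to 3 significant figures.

Δv = 15300 m/s

In km: r₁ = 0.885 × 1.496×10^8 = 1.32396×10^8 km; r₂ = 4.58 × 1.496×10^8 = 6.85168×10^8 km.
Transfer-ellipse semi-major axis a_t = (r₁ + r₂)/2 = (1.32396×10^8 + 6.85168×10^8)/2 = 4.08782×10^8 km.
At r₁ the circular-orbit speed is v₁ = √(μ/r₁) = 31.65906 km/s.
Transfer-orbit speed at r₁ (vis-viva): v_p = √[μ(2/r₁ − 1/a_t)] = 40.98743 km/s.
First burn Δv₁ = |v_p − v₁| = 9.3284 km/s.
At r₂, v₂ = √(μ/r₂) = 13.91672 km/s.
Transfer-orbit speed at r₂: v_a = √[μ(2/r₂ − 1/a_t)] = 7.920060 km/s.
Second burn Δv₂ = |v₂ − v_a| = 5.9967 km/s.
Total Δv = Δv₁ + Δv₂ = 15.33 km/s.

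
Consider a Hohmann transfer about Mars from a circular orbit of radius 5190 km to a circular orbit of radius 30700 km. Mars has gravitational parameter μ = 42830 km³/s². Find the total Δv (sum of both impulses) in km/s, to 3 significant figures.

Semi-major axis of the transfer orbit: a_t = (5190 + 30700)/2 = 17945 km.
Circular speed at r₁: v₁ = √(μ/r₁) = √(42830/5190) = 2.8727 km/s.
Transfer-orbit speed at r₁ (vis-viva equation): v_p = √[μ(2/r₁ − 1/a_t)] = 3.7574 km/s.
First burn Δv₁ = |v_p − v₁| = 0.8847 km/s.
Circular speed at r₂: v₂ = √(μ/r₂) = 1.1811 km/s.
Transfer-orbit speed at r₂: v_a = √[μ(2/r₂ − 1/a_t)] = 0.63521 km/s.
Second burn Δv₂ = |v₂ − v_a| = 0.5459 km/s.
Δv = Δv₁ + Δv₂ = 0.8847 + 0.5459 = 1.431 km/s.

Δv = 1.43 km/s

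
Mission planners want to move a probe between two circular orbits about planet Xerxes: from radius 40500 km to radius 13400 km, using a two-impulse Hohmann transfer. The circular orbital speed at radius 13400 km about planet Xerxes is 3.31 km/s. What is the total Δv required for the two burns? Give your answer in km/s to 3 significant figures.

From the circular-orbit relation v² = μ/r at r = 13400 km: μ = v²r = (3.31)² × 13400 = 1.46812×10^5 km³/s².
The Hohmann ellipse has a_t = (r₁ + r₂)/2 = 26950 km.
At r₁ the circular-orbit speed is v₁ = √(μ/r₁) = 1.9039 km/s.
On the transfer ellipse at r₁, v² = μ(2/r − 1/a) gives v_a = √[μ(2/r₁ − 1/a_t)] = 1.3425 km/s.
First burn Δv₁ = |v_a − v₁| = 0.5614 km/s.
At r₂, v₂ = √(μ/r₂) = 3.3100 km/s.
Transfer-orbit speed at r₂: v_p = √[μ(2/r₂ − 1/a_t)] = 4.0577 km/s.
Second burn Δv₂ = |v₂ − v_p| = 0.7477 km/s.
Total Δv = Δv₁ + Δv₂ = 1.309 km/s.

Δv = 1.31 km/s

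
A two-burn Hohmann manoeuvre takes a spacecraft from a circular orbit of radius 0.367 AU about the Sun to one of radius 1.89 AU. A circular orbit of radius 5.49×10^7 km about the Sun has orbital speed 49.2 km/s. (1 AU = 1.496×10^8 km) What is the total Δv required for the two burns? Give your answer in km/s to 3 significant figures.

Δv = 23.8 km/s

From the circular-orbit relation v² = μ/r at r = 5.49×10^7 km: μ = v²r = (49.2)² × 5.49×10^7 = 1.32893×10^11 km³/s².
In km: r₁ = 0.367 × 1.496×10^8 = 5.49032×10^7 km; r₂ = 1.89 × 1.496×10^8 = 2.82744×10^8 km.
Transfer-ellipse semi-major axis a_t = (r₁ + r₂)/2 = (5.49032×10^7 + 2.82744×10^8)/2 = 1.688236×10^8 km.
At r₁ the circular-orbit speed is v₁ = √(μ/r₁) = 49.20 km/s.
On the transfer ellipse at r₁, vis-viva equation gives v_p = √[μ(2/r₁ − 1/a_t)] = 63.67 km/s.
First burn Δv₁ = |v_p − v₁| = 14.47 km/s.
Circular speed at r₂: v₂ = √(μ/r₂) = 21.6798 km/s.
Transfer-orbit speed at r₂: v_a = √[μ(2/r₂ − 1/a_t)] = 12.3634 km/s.
Second burn Δv₂ = |v₂ − v_a| = 9.316 km/s.
Total Δv = Δv₁ + Δv₂ = 23.79 km/s.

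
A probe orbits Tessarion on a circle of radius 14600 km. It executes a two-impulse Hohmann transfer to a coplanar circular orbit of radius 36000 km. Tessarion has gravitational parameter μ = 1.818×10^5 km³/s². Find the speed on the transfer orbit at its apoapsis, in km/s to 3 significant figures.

The Hohmann ellipse has a_t = (r₁ + r₂)/2 = 25300 km.
The apoapsis of the transfer ellipse is at r = 36000 km.
Vis-viva: v = √[μ(2/r − 1/a_t)] = √[1.818×10^5 × (2/36000 − 1/25300)] = 1.707 km/s.

v = 1.71 km/s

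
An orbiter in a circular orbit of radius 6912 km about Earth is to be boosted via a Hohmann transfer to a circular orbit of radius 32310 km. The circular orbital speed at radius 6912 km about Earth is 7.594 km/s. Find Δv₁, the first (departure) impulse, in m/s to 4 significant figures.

Δv₁ = 2153 m/s

From the circular-orbit relation v² = μ/r at r = 6912 km: μ = v²r = (7.594)² × 6912 = 3.98607×10^5 km³/s².
The Hohmann ellipse has a_t = (r₁ + r₂)/2 = 19611 km.
Circular speed at r = 6912 km: v_c = √(μ/r) = 7.594 km/s.
Transfer-orbit speed at the same r (vis-viva, a = a_t): v_t = √[μ(2/r − 1/a_t)] = 9.747 km/s.
Δv₁ = |v_t − v_c| = |9.747 − 7.594| = 2.153 km/s.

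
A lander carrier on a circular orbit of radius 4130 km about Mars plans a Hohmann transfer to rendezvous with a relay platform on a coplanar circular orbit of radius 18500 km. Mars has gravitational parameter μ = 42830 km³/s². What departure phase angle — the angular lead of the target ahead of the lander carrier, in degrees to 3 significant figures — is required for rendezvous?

φ = 93.9°

The Hohmann ellipse has a_t = (r₁ + r₂)/2 = 11315 km.
Transfer time t = π√(a_t³/μ) = 18270 s.
Target angular speed ω₂ = √(μ/r₂³) = 8.225×10^-5 rad/s.
Angle swept by the target during transfer: ω₂·t = 1.5027 rad = 86.10°.
The lander carrier traverses 180° on the transfer ellipse, so the target must lead by 180° − 86.10° = 93.9°.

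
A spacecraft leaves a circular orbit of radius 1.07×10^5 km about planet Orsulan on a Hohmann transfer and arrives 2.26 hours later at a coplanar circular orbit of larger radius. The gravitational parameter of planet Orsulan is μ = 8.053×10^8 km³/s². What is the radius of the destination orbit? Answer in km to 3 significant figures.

Transfer time t = 2.26 hours = 8136 s, and t = π√(a_t³/μ).
So a_t = (μ t²/π²)^(1/3) = (8.053×10^8 × (8136)² / π²)^(1/3) = 1.7545×10^5 km.
Since a_t = (r₁ + r₂)/2, r₂ = 2a_t − r₁ = 2×1.7545×10^5 − 1.070×10^5 = 2.439×10^5 km.

r₂ = 2.44×10^5 km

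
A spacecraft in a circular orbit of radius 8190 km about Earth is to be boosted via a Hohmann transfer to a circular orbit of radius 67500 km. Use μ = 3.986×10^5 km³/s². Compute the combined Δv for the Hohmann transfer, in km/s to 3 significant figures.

Transfer-ellipse semi-major axis a_t = (r₁ + r₂)/2 = (8190 + 67500)/2 = 37845 km.
At r₁ the circular-orbit speed is v₁ = √(μ/r₁) = 6.97632 km/s.
Transfer-orbit speed at r₁ (vis-viva): v_p = √[μ(2/r₁ − 1/a_t)] = 9.31696 km/s.
First burn Δv₁ = |v_p − v₁| = 2.3406 km/s.
Circular speed at r₂: v₂ = √(μ/r₂) = 2.4301 km/s.
Transfer-orbit speed at r₂: v_a = √[μ(2/r₂ − 1/a_t)] = 1.1305 km/s.
Second burn Δv₂ = |v₂ − v_a| = 1.2996 km/s.
Δv = Δv₁ + Δv₂ = 2.3406 + 1.2996 = 3.640 km/s.

Δv = 3.64 km/s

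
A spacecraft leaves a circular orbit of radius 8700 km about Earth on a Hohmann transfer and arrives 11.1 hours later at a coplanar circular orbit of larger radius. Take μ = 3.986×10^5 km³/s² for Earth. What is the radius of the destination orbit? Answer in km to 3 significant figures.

r₂ = 71500 km

Transfer time t = 11.1 hours = 39960 s, and t = π√(a_t³/μ).
So a_t = (μ t²/π²)^(1/3) = (3.986×10^5 × (39960)² / π²)^(1/3) = 40102 km.
Since a_t = (r₁ + r₂)/2, r₂ = 2a_t − r₁ = 2×40102 − 8700 = 71504 km.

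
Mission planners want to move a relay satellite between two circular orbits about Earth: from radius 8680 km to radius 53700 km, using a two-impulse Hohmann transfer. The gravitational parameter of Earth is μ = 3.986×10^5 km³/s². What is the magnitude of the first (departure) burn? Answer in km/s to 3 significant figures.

Δv₁ = 2.12 km/s

Transfer-ellipse semi-major axis a_t = (r₁ + r₂)/2 = (8680 + 53700)/2 = 31190 km.
On the circular orbit at r = 8680 km, v_c = √(μ/r) = 6.777 km/s.
Transfer-orbit speed at the same r (vis-viva, a = a_t): v_t = √[μ(2/r − 1/a_t)] = 8.892 km/s.
Δv₁ = |v_t − v_c| = |8.892 − 6.777| = 2.115 km/s.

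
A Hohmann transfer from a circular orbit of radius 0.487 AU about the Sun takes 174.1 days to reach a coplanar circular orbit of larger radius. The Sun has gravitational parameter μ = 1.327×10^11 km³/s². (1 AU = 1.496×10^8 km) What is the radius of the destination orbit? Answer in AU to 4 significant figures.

r₂ = 1.450 AU

In km: r₁ = 0.487 × 1.496×10^8 = 7.28552×10^7 km.
Transfer time t = 174.1 days = 1.504224×10^7 s, and t = π√(a_t³/μ).
So a_t = (μ t²/π²)^(1/3) = (1.327×10^11 × (1.504224×10^7)² / π²)^(1/3) = 1.4490×10^8 km.
Since a_t = (r₁ + r₂)/2, r₂ = 2a_t − r₁ = 2×1.4490×10^8 − 7.28552×10^7 = 2.169448×10^8 km.
In AU: r₂ = 2.169448×10^8 / 1.496×10^8 = 1.450 AU.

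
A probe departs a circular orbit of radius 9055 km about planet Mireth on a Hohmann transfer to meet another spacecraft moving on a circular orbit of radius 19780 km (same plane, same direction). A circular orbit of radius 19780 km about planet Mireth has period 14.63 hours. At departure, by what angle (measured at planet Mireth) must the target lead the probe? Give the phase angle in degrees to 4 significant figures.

From Kepler's third law T² = 4π²r³/μ at r = 19780 km, T = 14.63 hours = 14.63 × 3600 s = 52668 s: μ = 4π²r³/T² = 1.10140×10^5 km³/s².
The Hohmann ellipse has a_t = (r₁ + r₂)/2 = 14417.5 km.
Transfer time t = π√(a_t³/μ) = 16390 s.
Target angular speed ω₂ = √(μ/r₂³) = 1.193×10^-4 rad/s.
Angle swept by the target during transfer: ω₂·t = 1.955 rad = 112.01°.
Arrival is 180° from departure on the ellipse, so φ = 180° − 112.01° = 67.99°.

φ = 67.99°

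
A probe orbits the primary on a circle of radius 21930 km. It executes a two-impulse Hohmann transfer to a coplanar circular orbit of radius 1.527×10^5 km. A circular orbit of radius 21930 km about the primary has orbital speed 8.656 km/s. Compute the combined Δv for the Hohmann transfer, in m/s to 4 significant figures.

From the circular-orbit relation v² = μ/r at r = 21930 km: μ = v²r = (8.656)² × 21930 = 1.64313×10^6 km³/s².
The Hohmann ellipse has a_t = (r₁ + r₂)/2 = 87315 km.
Circular speed at r₁: v₁ = √(μ/r₁) = √(1.64313×10^6/21930) = 8.6560 km/s.
Transfer-orbit speed at r₁ (vis-viva equation): v_p = √[μ(2/r₁ − 1/a_t)] = 11.447 km/s.
First burn Δv₁ = |v_p − v₁| = 2.791 km/s.
At r₂, v₂ = √(μ/r₂) = 3.280 km/s.
Transfer-orbit speed at r₂: v_a = √[μ(2/r₂ − 1/a_t)] = 1.644 km/s.
Second burn Δv₂ = |v₂ − v_a| = 1.636 km/s.
Total Δv = Δv₁ + Δv₂ = 4.427 km/s.

Δv = 4427 m/s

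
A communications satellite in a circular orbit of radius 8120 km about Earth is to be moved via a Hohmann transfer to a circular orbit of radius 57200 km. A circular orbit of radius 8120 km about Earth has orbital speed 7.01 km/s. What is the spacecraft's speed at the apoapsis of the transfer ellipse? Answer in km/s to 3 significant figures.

From the circular-orbit relation v² = μ/r at r = 8120 km: μ = v²r = (7.01)² × 8120 = 3.99018×10^5 km³/s².
Transfer-ellipse semi-major axis a_t = (r₁ + r₂)/2 = (8120 + 57200)/2 = 32660 km.
At apoapsis, r = 57200 km.
Applying v² = μ(2/r − 1/a_t): v = 1.317 km/s.

v = 1.32 km/s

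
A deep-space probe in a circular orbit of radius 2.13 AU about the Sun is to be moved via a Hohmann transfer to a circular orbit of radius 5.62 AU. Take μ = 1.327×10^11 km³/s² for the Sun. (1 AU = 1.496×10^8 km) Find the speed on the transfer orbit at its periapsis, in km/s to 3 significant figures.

In km: r₁ = 2.13 × 1.496×10^8 = 3.18648×10^8 km; r₂ = 5.62 × 1.496×10^8 = 8.40752×10^8 km.
Semi-major axis of the transfer orbit: a_t = (3.18648×10^8 + 8.40752×10^8)/2 = 5.797×10^8 km.
At periapsis, r = 3.18648×10^8 km.
From the vis-viva equation, v = √[μ(2/r − 1/a_t)] = 24.58 km/s.

v = 24.6 km/s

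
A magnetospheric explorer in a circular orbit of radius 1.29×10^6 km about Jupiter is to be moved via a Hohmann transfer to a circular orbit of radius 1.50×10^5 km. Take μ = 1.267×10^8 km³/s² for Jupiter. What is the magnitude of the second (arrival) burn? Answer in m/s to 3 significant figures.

Δv₂ = 9840 m/s

Semi-major axis of the transfer orbit: a_t = (1.290×10^6 + 1.500×10^5)/2 = 7.200×10^5 km.
On the circular orbit at r = 1.500×10^5 km, v_c = √(μ/r) = 29.063 km/s.
Transfer-orbit speed at the same r (vis-viva, a = a_t): v_t = √[μ(2/r − 1/a_t)] = 38.902 km/s.
Δv₂ = |v_t − v_c| = |38.902 − 29.063| = 9.839 km/s.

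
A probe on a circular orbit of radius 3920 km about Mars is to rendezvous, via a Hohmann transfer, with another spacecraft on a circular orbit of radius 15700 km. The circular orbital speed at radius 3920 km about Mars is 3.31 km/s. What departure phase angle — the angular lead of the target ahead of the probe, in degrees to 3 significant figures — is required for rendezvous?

φ = 91.1°

From the circular-orbit relation v² = μ/r at r = 3920 km: μ = v²r = (3.31)² × 3920 = 42947.9 km³/s².
Semi-major axis of the transfer orbit: a_t = (3920 + 15700)/2 = 9810 km.
Transfer time t = π√(a_t³/μ) = 14729 s.
Target angular speed ω₂ = √(μ/r₂³) = 1.0535×10^-4 rad/s.
Angle swept by the target during transfer: ω₂·t = 1.5517 rad = 88.91°.
Arrival is 180° from departure on the ellipse, so φ = 180° − 88.91° = 91.1°.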